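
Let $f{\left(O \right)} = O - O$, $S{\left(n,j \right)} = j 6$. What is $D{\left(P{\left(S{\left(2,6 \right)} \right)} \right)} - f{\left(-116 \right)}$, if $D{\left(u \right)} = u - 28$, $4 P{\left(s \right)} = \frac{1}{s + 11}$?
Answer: $- \frac{5263}{188} \approx -27.995$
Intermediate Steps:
$S{\left(n,j \right)} = 6 j$
$P{\left(s \right)} = \frac{1}{4 \left(11 + s\right)}$ ($P{\left(s \right)} = \frac{1}{4 \left(s + 11\right)} = \frac{1}{4 \left(11 + s\right)}$)
$f{\left(O \right)} = 0$
$D{\left(u \right)} = -28 + u$ ($D{\left(u \right)} = u - 28 = -28 + u$)
$D{\left(P{\left(S{\left(2,6 \right)} \right)} \right)} - f{\left(-116 \right)} = \left(-28 + \frac{1}{4 \left(11 + 6 \cdot 6\right)}\right) - 0 = \left(-28 + \frac{1}{4 \left(11 + 36\right)}\right) + 0 = \left(-28 + \frac{1}{4 \cdot 47}\right) + 0 = \left(-28 + \frac{1}{4} \cdot \frac{1}{47}\right) + 0 = \left(-28 + \frac{1}{188}\right) + 0 = - \frac{5263}{188} + 0 = - \frac{5263}{188}$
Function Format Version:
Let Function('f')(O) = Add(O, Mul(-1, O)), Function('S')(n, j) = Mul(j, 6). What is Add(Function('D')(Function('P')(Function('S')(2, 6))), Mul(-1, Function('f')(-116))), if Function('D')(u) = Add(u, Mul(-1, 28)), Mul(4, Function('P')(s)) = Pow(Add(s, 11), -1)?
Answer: Rational(-5263, 188) ≈ -27.995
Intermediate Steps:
Function('S')(n, j) = Mul(6, j)
Function('P')(s) = Mul(Rational(1, 4), Pow(Add(11, s), -1)) (Function('P')(s) = Mul(Rational(1, 4), Pow(Add(s, 11), -1)) = Mul(Rational(1, 4), Pow(Add(11, s), -1)))
Function('f')(O) = 0
Function('D')(u) = Add(-28, u) (Function('D')(u) = Add(u, -28) = Add(-28, u))
Add(Function('D')(Function('P')(Function('S')(2, 6))), Mul(-1, Function('f')(-116))) = Add(Add(-28, Mul(Rational(1, 4), Pow(Add(11, Mul(6, 6)), -1))), Mul(-1, 0)) = Add(Add(-28, Mul(Rational(1, 4), Pow(Add(11, 36), -1))), 0) = Add(Add(-28, Mul(Rational(1, 4), Pow(47, -1))), 0) = Add(Add(-28, Mul(Rational(1, 4), Rational(1, 47))), 0) = Add(Add(-28, Rational(1, 188)), 0) = Add(Rational(-5263, 188), 0) = Rational(-5263, 188)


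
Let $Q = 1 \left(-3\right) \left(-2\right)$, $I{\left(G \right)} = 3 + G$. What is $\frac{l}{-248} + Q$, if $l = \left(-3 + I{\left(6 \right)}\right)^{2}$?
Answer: $\frac{363}{62} \approx 5.8548$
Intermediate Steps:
$Q = 6$ ($Q = \left(-3\right) \left(-2\right) = 6$)
$l = 36$ ($l = \left(-3 + \left(3 + 6\right)\right)^{2} = \left(-3 + 9\right)^{2} = 6^{2} = 36$)
$\frac{l}{-248} + Q = \frac{1}{-248} \cdot 36 + 6 = \left(- \frac{1}{248}\right) 36 + 6 = - \frac{9}{62} + 6 = \frac{363}{62}$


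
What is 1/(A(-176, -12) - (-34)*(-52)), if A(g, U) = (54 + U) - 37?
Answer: -1/1763 ≈ -0.00056721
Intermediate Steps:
A(g, U) = 17 + U
1/(A(-176, -12) - (-34)*(-52)) = 1/((17 - 12) - (-34)*(-52)) = 1/(5 - 1*1768) = 1/(5 - 1768) = 1/(-1763) = -1/1763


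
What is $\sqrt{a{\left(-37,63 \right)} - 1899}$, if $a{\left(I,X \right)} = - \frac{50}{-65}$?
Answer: $\frac{i \sqrt{320801}}{13} \approx 43.569 i$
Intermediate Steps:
$a{\left(I,X \right)} = \frac{10}{13}$ ($a{\left(I,X \right)} = \left(-50\right) \left(- \frac{1}{65}\right) = \frac{10}{13}$)
$\sqrt{a{\left(-37,63 \right)} - 1899} = \sqrt{\frac{10}{13} - 1899} = \sqrt{- \frac{24677}{13}} = \frac{i \sqrt{320801}}{13}$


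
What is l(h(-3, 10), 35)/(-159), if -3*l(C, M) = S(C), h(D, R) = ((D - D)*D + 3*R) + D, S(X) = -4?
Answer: -4/477 ≈ -0.0083857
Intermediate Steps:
h(D, R) = D + 3*R (h(D, R) = (0*D + 3*R) + D = (0 + 3*R) + D = 3*R + D = D + 3*R)
l(C, M) = 4/3 (l(C, M) = -⅓*(-4) = 4/3)
l(h(-3, 10), 35)/(-159) = (4/3)/(-159) = (4/3)*(-1/159) = -4/477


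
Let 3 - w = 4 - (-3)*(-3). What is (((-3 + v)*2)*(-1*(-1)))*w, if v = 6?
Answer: 48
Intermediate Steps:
w = 8 (w = 3 - (4 - (-3)*(-3)) = 3 - (4 - 1*9) = 3 - (4 - 9) = 3 - 1*(-5) = 3 + 5 = 8)
(((-3 + v)*2)*(-1*(-1)))*w = (((-3 + 6)*2)*(-1*(-1)))*8 = ((3*2)*1)*8 = (6*1)*8 = 6*8 = 48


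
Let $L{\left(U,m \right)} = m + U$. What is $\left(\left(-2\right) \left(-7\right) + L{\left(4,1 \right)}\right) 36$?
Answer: $684$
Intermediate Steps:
$L{\left(U,m \right)} = U + m$
$\left(\left(-2\right) \left(-7\right) + L{\left(4,1 \right)}\right) 36 = \left(\left(-2\right) \left(-7\right) + \left(4 + 1\right)\right) 36 = \left(14 + 5\right) 36 = 19 \cdot 36 = 684$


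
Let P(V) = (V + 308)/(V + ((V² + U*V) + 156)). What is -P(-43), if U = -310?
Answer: -265/15292 ≈ -0.017329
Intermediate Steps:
P(V) = (308 + V)/(156 + V² - 309*V) (P(V) = (V + 308)/(V + ((V² - 310*V) + 156)) = (308 + V)/(V + (156 + V² - 310*V)) = (308 + V)/(156 + V² - 309*V))
-P(-43) = -(308 - 43)/(156 + (-43)² - 309*(-43)) = -265/(156 + 1849 + 13287) = -265/15292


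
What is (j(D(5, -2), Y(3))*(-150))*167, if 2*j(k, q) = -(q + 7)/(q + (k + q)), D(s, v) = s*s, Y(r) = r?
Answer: 125250/31 ≈ 4040.3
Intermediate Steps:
D(s, v) = s²
j(k, q) = -(7 + q)/(2*(k + 2*q)) (j(k, q) = (-(q + 7)/(q + (k + q)))/2 = (-(7 + q)/(k + 2*q))/2 = -(7 + q)/(2*(k + 2*q)))
(j(D(5, -2), Y(3))*(-150))*167 = (((-7 - 1*3)/(2*(5² + 2*3)))*(-150))*167 = (((-7 - 3)/(2*(25 + 6)))*(-150))*167 = (((½)*(-10)/31)*(-150))*167 = (((½)*(1/31)*(-10))*(-150))*167 = -5/31*(-150)*167 = (750/31)*167 = 125250/31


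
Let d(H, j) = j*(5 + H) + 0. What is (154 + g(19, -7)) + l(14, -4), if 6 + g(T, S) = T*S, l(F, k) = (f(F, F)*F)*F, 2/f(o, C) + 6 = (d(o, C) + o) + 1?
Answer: 4517/275 ≈ 16.425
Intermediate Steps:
d(H, j) = j*(5 + H)
f(o, C) = 2/(-5 + o + C*(5 + o)) (f(o, C) = 2/(-6 + ((C*(5 + o) + o) + 1)) = 2/(-6 + ((o + C*(5 + o)) + 1)) = 2/(-6 + (1 + o + C*(5 + o))) = 2/(-5 + o + C*(5 + o)))
l(F, k) = 2*F**2/(-5 + F + F*(5 + F)) (l(F, k) = ((2/(-5 + F + F*(5 + F)))*F)*F = (2*F/(-5 + F + F*(5 + F)))*F = 2*F**2/(-5 + F + F*(5 + F)))
g(T, S) = -6 + S*T (g(T, S) = -6 + T*S = -6 + S*T)
(154 + g(19, -7)) + l(14, -4) = (154 + (-6 - 7*19)) + 2*14**2/(-5 + 14 + 14*(5 + 14)) = (154 + (-6 - 133)) + 2*196/(-5 + 14 + 14*19) = (154 - 139) + 2*196/(-5 + 14 + 266) = 15 + 2*196/275 = 15 + 2*196*(1/275) = 15 + 392/275 = 4517/275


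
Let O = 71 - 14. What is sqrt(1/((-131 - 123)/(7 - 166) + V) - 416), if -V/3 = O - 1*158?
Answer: I*sqrt(975745992047)/48431 ≈ 20.396*I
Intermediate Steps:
O = 57
V = 303 (V = -3*(57 - 1*158) = -3*(57 - 158) = -3*(-101) = 303)
sqrt(1/((-131 - 123)/(7 - 166) + V) - 416) = sqrt(1/((-131 - 123)/(7 - 166) + 303) - 416) = sqrt(1/(-254/(-159) + 303) - 416) = sqrt(1/(-254*(-1/159) + 303) - 416) = sqrt(1/(254/159 + 303) - 416) = sqrt(1/(48431/159) - 416) = sqrt(159/48431 - 416) = sqrt(-20147137/48431) = I*sqrt(975745992047)/48431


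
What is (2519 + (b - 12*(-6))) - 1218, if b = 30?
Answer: 1403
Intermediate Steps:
(2519 + (b - 12*(-6))) - 1218 = (2519 + (30 - 12*(-6))) - 1218 = (2519 + (30 + 72)) - 1218 = (2519 + 102) - 1218 = 2621 - 1218 = 1403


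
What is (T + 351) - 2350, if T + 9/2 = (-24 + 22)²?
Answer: -3999/2 ≈ -1999.5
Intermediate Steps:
T = -½ (T = -9/2 + (-24 + 22)² = -9/2 + (-2)² = -9/2 + 4 = -½ ≈ -0.50000)
(T + 351) - 2350 = (-½ + 351) - 2350 = 701/2 - 2350 = -3999/2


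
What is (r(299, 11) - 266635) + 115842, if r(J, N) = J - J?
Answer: -150793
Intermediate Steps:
r(J, N) = 0
(r(299, 11) - 266635) + 115842 = (0 - 266635) + 115842 = -266635 + 115842 = -150793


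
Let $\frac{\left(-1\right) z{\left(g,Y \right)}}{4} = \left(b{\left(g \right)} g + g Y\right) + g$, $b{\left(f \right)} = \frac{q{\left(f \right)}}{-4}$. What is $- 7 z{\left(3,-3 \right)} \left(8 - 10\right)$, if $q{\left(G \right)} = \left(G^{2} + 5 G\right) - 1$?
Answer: $1302$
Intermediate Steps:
$q{\left(G \right)} = -1 + G^{2} + 5 G$
$b{\left(f \right)} = \frac{1}{4} - \frac{5 f}{4} - \frac{f^{2}}{4}$ ($b{\left(f \right)} = \frac{-1 + f^{2} + 5 f}{-4} = \left(-1 + f^{2} + 5 f\right) \left(- \frac{1}{4}\right) = \frac{1}{4} - \frac{5 f}{4} - \frac{f^{2}}{4}$)
$z{\left(g,Y \right)} = - 4 g - 4 Y g - 4 g \left(\frac{1}{4} - \frac{5 g}{4} - \frac{g^{2}}{4}\right)$ ($z{\left(g,Y \right)} = - 4 \left(\left(\left(\frac{1}{4} - \frac{5 g}{4} - \frac{g^{2}}{4}\right) g + g Y\right) + g\right) = - 4 \left(\left(g \left(\frac{1}{4} - \frac{5 g}{4} - \frac{g^{2}}{4}\right) + Y g\right) + g\right) = - 4 \left(\left(Y g + g \left(\frac{1}{4} - \frac{5 g}{4} - \frac{g^{2}}{4}\right)\right) + g\right) = - 4 \left(g + Y g + g \left(\frac{1}{4} - \frac{5 g}{4} - \frac{g^{2}}{4}\right)\right) = - 4 g - 4 Y g - 4 g \left(\frac{1}{4} - \frac{5 g}{4} - \frac{g^{2}}{4}\right)$)
$- 7 z{\left(3,-3 \right)} \left(8 - 10\right) = - 7 \cdot 3 \left(-5 + 3^{2} - -12 + 5 \cdot 3\right) \left(8 - 10\right) = - 7 \cdot 3 \left(-5 + 9 + 12 + 15\right) \left(-2\right) = - 7 \cdot 3 \cdot 31 \left(-2\right) = \left(-7\right) 93 \left(-2\right) = \left(-651\right) \left(-2\right) = 1302$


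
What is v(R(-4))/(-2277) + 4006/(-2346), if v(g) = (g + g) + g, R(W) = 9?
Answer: -22186/12903 ≈ -1.7194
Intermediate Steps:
v(g) = 3*g (v(g) = 2*g + g = 3*g)
v(R(-4))/(-2277) + 4006/(-2346) = (3*9)/(-2277) + 4006/(-2346) = 27*(-1/2277) + 4006*(-1/2346) = -3/253 - 2003/1173 = -22186/12903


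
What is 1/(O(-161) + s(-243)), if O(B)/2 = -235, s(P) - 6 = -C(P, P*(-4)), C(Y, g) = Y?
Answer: -1/221 ≈ -0.0045249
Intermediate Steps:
s(P) = 6 - P
O(B) = -470 (O(B) = 2*(-235) = -470)
1/(O(-161) + s(-243)) = 1/(-470 + (6 - 1*(-243))) = 1/(-470 + (6 + 243)) = 1/(-470 + 249) = 1/(-221) = -1/221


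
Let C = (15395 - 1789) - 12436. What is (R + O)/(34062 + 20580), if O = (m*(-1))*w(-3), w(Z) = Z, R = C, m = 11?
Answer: 401/18214 ≈ 0.022016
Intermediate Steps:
C = 1170 (C = 13606 - 12436 = 1170)
R = 1170
O = 33 (O = (11*(-1))*(-3) = -11*(-3) = 33)
(R + O)/(34062 + 20580) = (1170 + 33)/(34062 + 20580) = 1203/54642 = 1203*(1/54642) = 401/18214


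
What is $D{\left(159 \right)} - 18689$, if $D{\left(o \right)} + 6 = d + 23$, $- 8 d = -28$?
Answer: $- \frac{37337}{2} \approx -18669.0$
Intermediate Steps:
$d = \frac{7}{2}$ ($d = \left(- \frac{1}{8}\right) \left(-28\right) = \frac{7}{2} \approx 3.5$)
$D{\left(o \right)} = \frac{41}{2}$ ($D{\left(o \right)} = -6 + \left(\frac{7}{2} + 23\right) = -6 + \frac{53}{2} = \frac{41}{2}$)
$D{\left(159 \right)} - 18689 = \frac{41}{2} - 18689 = - \frac{37337}{2}$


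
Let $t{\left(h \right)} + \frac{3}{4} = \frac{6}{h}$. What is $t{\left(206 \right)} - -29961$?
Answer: $\frac{12343635}{412} \approx 29960.0$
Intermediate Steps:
$t{\left(h \right)} = - \frac{3}{4} + \frac{6}{h}$
$t{\left(206 \right)} - -29961 = \left(- \frac{3}{4} + \frac{6}{206}\right) - -29961 = \left(- \frac{3}{4} + 6 \cdot \frac{1}{206}\right) + 29961 = \left(- \frac{3}{4} + \frac{3}{103}\right) + 29961 = - \frac{297}{412} + 29961 = \frac{12343635}{412}$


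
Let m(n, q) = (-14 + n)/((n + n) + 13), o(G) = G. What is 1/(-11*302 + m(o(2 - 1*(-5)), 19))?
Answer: -27/89701 ≈ -0.00030100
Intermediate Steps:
m(n, q) = (-14 + n)/(13 + 2*n) (m(n, q) = (-14 + n)/(2*n + 13) = (-14 + n)/(13 + 2*n))
1/(-11*302 + m(o(2 - 1*(-5)), 19)) = 1/(-11*302 + (-14 + (2 - 1*(-5)))/(13 + 2*(2 - 1*(-5)))) = 1/(-3322 + (-14 + (2 + 5))/(13 + 2*(2 + 5))) = 1/(-3322 + (-14 + 7)/(13 + 2*7)) = 1/(-3322 - 7/(13 + 14)) = 1/(-3322 - 7/27) = 1/(-89701/27) = -27/89701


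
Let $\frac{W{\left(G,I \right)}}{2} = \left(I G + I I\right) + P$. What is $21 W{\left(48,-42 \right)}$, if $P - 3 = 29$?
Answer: $-9240$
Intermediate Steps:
$P = 32$ ($P = 3 + 29 = 32$)
$W{\left(G,I \right)} = 64 + 2 I^{2} + 2 G I$ ($W{\left(G,I \right)} = 2 \left(\left(I G + I I\right) + 32\right) = 2 \left(\left(G I + I^{2}\right) + 32\right) = 2 \left(\left(I^{2} + G I\right) + 32\right) = 2 \left(32 + I^{2} + G I\right) = 64 + 2 I^{2} + 2 G I$)
$21 W{\left(48,-42 \right)} = 21 \left(64 + 2 \left(-42\right)^{2} + 2 \cdot 48 \left(-42\right)\right) = 21 \left(64 + 2 \cdot 1764 - 4032\right) = 21 \left(64 + 3528 - 4032\right) = 21 \left(-440\right) = -9240$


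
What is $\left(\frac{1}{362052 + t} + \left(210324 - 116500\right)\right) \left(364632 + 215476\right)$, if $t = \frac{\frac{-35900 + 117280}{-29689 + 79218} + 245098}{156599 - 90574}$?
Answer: $\frac{71761223654237494157638}{1318460237089} \approx 5.4428 \cdot 10^{10}$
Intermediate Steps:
$t = \frac{12139540222}{3270152225}$ ($t = \frac{\frac{81380}{49529} + 245098}{66025} = \left(81380 \cdot \frac{1}{49529} + 245098\right) \frac{1}{66025} = \left(\frac{81380}{49529} + 245098\right) \frac{1}{66025} = \frac{12139540222}{49529} \cdot \frac{1}{66025} = \frac{12139540222}{3270152225} \approx 3.7122$)
$\left(\frac{1}{362052 + t} + \left(210324 - 116500\right)\right) \left(364632 + 215476\right) = \left(\frac{1}{362052 + \frac{12139540222}{3270152225}} + \left(210324 - 116500\right)\right) \left(364632 + 215476\right) = \left(\frac{1}{\frac{1183977292905922}{3270152225}} + 93824\right) 580108 = \left(\frac{3270152225}{1183977292905922} + 93824\right) 580108 = \frac{111085485532875377953}{1183977292905922} \cdot 580108 = \frac{71761223654237494157638}{1318460237089}$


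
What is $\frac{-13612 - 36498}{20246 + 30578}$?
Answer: $- \frac{25055}{25412} \approx -0.98595$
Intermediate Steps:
$\frac{-13612 - 36498}{20246 + 30578} = - \frac{50110}{50824} = \left(-50110\right) \frac{1}{50824} = - \frac{25055}{25412}$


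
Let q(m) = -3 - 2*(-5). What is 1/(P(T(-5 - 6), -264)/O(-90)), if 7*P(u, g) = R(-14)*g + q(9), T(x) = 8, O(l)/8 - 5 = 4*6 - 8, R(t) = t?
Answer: 168/529 ≈ 0.31758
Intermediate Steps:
q(m) = 7 (q(m) = -3 + 10 = 7)
O(l) = 168 (O(l) = 40 + 8*(4*6 - 8) = 40 + 8*(24 - 8) = 40 + 8*16 = 40 + 128 = 168)
P(u, g) = 1 - 2*g (P(u, g) = (-14*g + 7)/7 = (7 - 14*g)/7 = 1 - 2*g)
1/(P(T(-5 - 6), -264)/O(-90)) = 1/((1 - 2*(-264))/168) = 1/((1 + 528)*(1/168)) = 1/(529*(1/168)) = 1/(529/168) = 168/529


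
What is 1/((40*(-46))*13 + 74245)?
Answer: 1/50325 ≈ 1.9871e-5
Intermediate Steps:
1/((40*(-46))*13 + 74245) = 1/(-1840*13 + 74245) = 1/(-23920 + 74245) = 1/50325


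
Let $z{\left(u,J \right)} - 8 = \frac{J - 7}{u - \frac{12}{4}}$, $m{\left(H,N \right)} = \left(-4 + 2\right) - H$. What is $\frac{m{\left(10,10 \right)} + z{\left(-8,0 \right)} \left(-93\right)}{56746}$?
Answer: $- \frac{8967}{624206} \approx -0.014365$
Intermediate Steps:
$m{\left(H,N \right)} = -2 - H$
$z{\left(u,J \right)} = 8 + \frac{-7 + J}{-3 + u}$ ($z{\left(u,J \right)} = 8 + \frac{J - 7}{u - \frac{12}{4}} = 8 + \frac{-7 + J}{u - 3} = 8 + \frac{-7 + J}{-3 + u}$)
$\frac{m{\left(10,10 \right)} + z{\left(-8,0 \right)} \left(-93\right)}{56746} = \frac{\left(-2 - 10\right) + \frac{-31 + 0 + 8 \left(-8\right)}{-3 - 8} \left(-93\right)}{56746} = \left(\left(-2 - 10\right) + \frac{-31 + 0 - 64}{-11} \left(-93\right)\right) \frac{1}{56746} = \left(-12 + \left(- \frac{1}{11}\right) \left(-95\right) \left(-93\right)\right) \frac{1}{56746} = \left(-12 + \frac{95}{11} \left(-93\right)\right) \frac{1}{56746} = \left(-12 - \frac{8835}{11}\right) \frac{1}{56746} = \left(- \frac{8967}{11}\right) \frac{1}{56746} = - \frac{8967}{624206}$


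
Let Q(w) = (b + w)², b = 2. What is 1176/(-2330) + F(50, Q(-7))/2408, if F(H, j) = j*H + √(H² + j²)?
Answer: 20173/1402660 + 25*√5/2408 ≈ 0.037597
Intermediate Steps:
Q(w) = (2 + w)²
F(H, j) = √(H² + j²) + H*j (F(H, j) = H*j + √(H² + j²) = √(H² + j²) + H*j)
1176/(-2330) + F(50, Q(-7))/2408 = 1176/(-2330) + (√(50² + ((2 - 7)²)²) + 50*(2 - 7)²)/2408 = 1176*(-1/2330) + (√(2500 + ((-5)²)²) + 50*(-5)²)*(1/2408) = -588/1165 + (√(2500 + 25²) + 50*25)*(1/2408) = -588/1165 + (√(2500 + 625) + 1250)*(1/2408) = -588/1165 + (√3125 + 1250)*(1/2408) = -588/1165 + (25*√5 + 1250)*(1/2408) = -588/1165 + (1250 + 25*√5)*(1/2408) = -588/1165 + (625/1204 + 25*√5/2408) = 20173/1402660 + 25*√5/2408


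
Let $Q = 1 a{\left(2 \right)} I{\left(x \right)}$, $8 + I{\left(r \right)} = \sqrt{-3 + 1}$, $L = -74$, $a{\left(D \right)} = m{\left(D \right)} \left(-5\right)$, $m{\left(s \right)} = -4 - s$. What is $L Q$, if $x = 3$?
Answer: $17760 - 2220 i \sqrt{2} \approx 17760.0 - 3139.6 i$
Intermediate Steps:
$a{\left(D \right)} = 20 + 5 D$ ($a{\left(D \right)} = \left(-4 - D\right) \left(-5\right) = 20 + 5 D$)
$I{\left(r \right)} = -8 + i \sqrt{2}$ ($I{\left(r \right)} = -8 + \sqrt{-3 + 1} = -8 + \sqrt{-2} = -8 + i \sqrt{2}$)
$Q = -240 + 30 i \sqrt{2}$ ($Q = 1 \left(20 + 5 \cdot 2\right) \left(-8 + i \sqrt{2}\right) = 1 \left(20 + 10\right) \left(-8 + i \sqrt{2}\right) = 1 \cdot 30 \left(-8 + i \sqrt{2}\right) = 30 \left(-8 + i \sqrt{2}\right) = -240 + 30 i \sqrt{2} \approx -240.0 + 42.426 i$)
$L Q = - 74 \left(-240 + 30 i \sqrt{2}\right) = 17760 - 2220 i \sqrt{2}$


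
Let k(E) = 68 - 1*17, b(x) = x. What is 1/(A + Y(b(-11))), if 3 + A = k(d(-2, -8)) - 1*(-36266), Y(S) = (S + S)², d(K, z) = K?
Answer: 1/36798 ≈ 2.7175e-5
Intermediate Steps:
k(E) = 51 (k(E) = 68 - 17 = 51)
Y(S) = 4*S² (Y(S) = (2*S)² = 4*S²)
A = 36314 (A = -3 + (51 - 1*(-36266)) = -3 + (51 + 36266) = -3 + 36317 = 36314)
1/(A + Y(b(-11))) = 1/(36314 + 4*(-11)²) = 1/(36314 + 4*121) = 1/(36314 + 484) = 1/36798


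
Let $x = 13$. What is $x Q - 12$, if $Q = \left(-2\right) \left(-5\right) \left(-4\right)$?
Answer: $-532$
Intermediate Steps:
$Q = -40$ ($Q = 10 \left(-4\right) = -40$)
$x Q - 12 = 13 \left(-40\right) - 12 = -520 - 12 = -532$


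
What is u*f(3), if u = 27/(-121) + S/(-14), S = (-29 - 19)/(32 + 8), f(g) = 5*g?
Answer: -1746/847 ≈ -2.0614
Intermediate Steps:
S = -6/5 (S = -48/40 = -48*1/40 = -6/5 ≈ -1.2000)
u = -582/4235 (u = 27/(-121) - 6/5/(-14) = 27*(-1/121) - 6/5*(-1/14) = -27/121 + 3/35 = -582/4235 ≈ -0.13743)
u*f(3) = -582*3/847 = -582/4235*15 = -1746/847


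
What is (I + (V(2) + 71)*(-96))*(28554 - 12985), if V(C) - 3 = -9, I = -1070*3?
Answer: -147127050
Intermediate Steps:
I = -3210 (I = -1070*3 = -3210)
V(C) = -6 (V(C) = 3 - 9 = -6)
(I + (V(2) + 71)*(-96))*(28554 - 12985) = (-3210 + (-6 + 71)*(-96))*(28554 - 12985) = (-3210 + 65*(-96))*15569 = (-3210 - 6240)*15569 = -9450*15569 = -147127050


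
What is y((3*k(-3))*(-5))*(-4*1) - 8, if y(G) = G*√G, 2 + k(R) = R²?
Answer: -8 + 420*I*√105 ≈ -8.0 + 4303.7*I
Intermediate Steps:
k(R) = -2 + R²
y(G) = G^(3/2)
y((3*k(-3))*(-5))*(-4*1) - 8 = ((3*(-2 + (-3)²))*(-5))^(3/2)*(-4*1) - 8 = ((3*(-2 + 9))*(-5))^(3/2)*(-4) - 8 = ((3*7)*(-5))^(3/2)*(-4) - 8 = (21*(-5))^(3/2)*(-4) - 8 = (-105)^(3/2)*(-4) - 8 = -105*I*√105*(-4) - 8 = 420*I*√105 - 8 = -8 + 420*I*√105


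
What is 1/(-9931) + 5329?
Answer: 52922298/9931 ≈ 5329.0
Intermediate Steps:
1/(-9931) + 5329 = -1/9931 + 5329 = 52922298/9931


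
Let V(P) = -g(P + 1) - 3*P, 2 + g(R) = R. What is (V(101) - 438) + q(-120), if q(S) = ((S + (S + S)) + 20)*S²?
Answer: -4896841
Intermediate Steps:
g(R) = -2 + R
V(P) = 1 - 4*P (V(P) = -(-2 + (P + 1)) - 3*P = -(-2 + (1 + P)) - 3*P = -(-1 + P) - 3*P = (1 - P) - 3*P = 1 - 4*P)
q(S) = S²*(20 + 3*S) (q(S) = ((S + 2*S) + 20)*S² = (3*S + 20)*S² = (20 + 3*S)*S² = S²*(20 + 3*S))
(V(101) - 438) + q(-120) = ((1 - 4*101) - 438) + (-120)²*(20 + 3*(-120)) = ((1 - 404) - 438) + 14400*(20 - 360) = (-403 - 438) + 14400*(-340) = -841 - 4896000 = -4896841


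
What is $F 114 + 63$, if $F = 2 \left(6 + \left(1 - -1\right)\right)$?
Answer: $1887$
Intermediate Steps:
$F = 16$ ($F = 2 \left(6 + \left(1 + 1\right)\right) = 2 \left(6 + 2\right) = 2 \cdot 8 = 16$)
$F 114 + 63 = 16 \cdot 114 + 63 = 1824 + 63 = 1887$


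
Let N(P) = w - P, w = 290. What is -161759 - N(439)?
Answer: -161610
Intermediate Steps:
N(P) = 290 - P
-161759 - N(439) = -161759 - (290 - 1*439) = -161759 - (290 - 439) = -161759 - 1*(-149) = -161759 + 149 = -161610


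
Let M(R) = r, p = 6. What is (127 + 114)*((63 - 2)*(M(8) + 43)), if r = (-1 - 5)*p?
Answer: 102907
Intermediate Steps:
r = -36 (r = (-1 - 5)*6 = -6*6 = -36)
M(R) = -36
(127 + 114)*((63 - 2)*(M(8) + 43)) = (127 + 114)*((63 - 2)*(-36 + 43)) = 241*(61*7) = 241*427 = 102907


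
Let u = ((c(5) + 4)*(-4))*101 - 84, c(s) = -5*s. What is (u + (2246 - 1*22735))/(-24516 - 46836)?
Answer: 12089/71352 ≈ 0.16943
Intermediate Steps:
u = 8400 (u = ((-5*5 + 4)*(-4))*101 - 84 = ((-25 + 4)*(-4))*101 - 84 = -21*(-4)*101 - 84 = 84*101 - 84 = 8484 - 84 = 8400)
(u + (2246 - 1*22735))/(-24516 - 46836) = (8400 + (2246 - 1*22735))/(-24516 - 46836) = (8400 + (2246 - 22735))/(-71352) = (8400 - 20489)*(-1/71352) = -12089*(-1/71352) = 12089/71352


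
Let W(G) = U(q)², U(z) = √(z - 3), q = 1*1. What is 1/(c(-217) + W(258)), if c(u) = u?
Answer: -1/219 ≈ -0.0045662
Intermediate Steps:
q = 1
U(z) = √(-3 + z)
W(G) = -2 (W(G) = (√(-3 + 1))² = (√(-2))² = (I*√2)² = -2)
1/(c(-217) + W(258)) = 1/(-217 - 2) = 1/(-219) = -1/219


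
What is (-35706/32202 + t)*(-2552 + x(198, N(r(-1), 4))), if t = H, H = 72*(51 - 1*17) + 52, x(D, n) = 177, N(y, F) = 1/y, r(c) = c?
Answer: -31852428875/5367 ≈ -5.9349e+6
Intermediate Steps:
H = 2500 (H = 72*(51 - 17) + 52 = 72*34 + 52 = 2448 + 52 = 2500)
t = 2500
(-35706/32202 + t)*(-2552 + x(198, N(r(-1), 4))) = (-35706/32202 + 2500)*(-2552 + 177) = (-35706*1/32202 + 2500)*(-2375) = (-5951/5367 + 2500)*(-2375) = (13411549/5367)*(-2375) = -31852428875/5367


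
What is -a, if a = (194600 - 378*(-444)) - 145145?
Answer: -217287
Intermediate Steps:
a = 217287 (a = (194600 + 167832) - 145145 = 362432 - 145145 = 217287)
-a = -1*217287 = -217287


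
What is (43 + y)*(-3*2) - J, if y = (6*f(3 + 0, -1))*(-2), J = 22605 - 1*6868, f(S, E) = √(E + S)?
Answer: -15995 + 72*√2 ≈ -15893.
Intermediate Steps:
J = 15737 (J = 22605 - 6868 = 15737)
y = -12*√2 (y = (6*√(-1 + (3 + 0)))*(-2) = (6*√(-1 + 3))*(-2) = (6*√2)*(-2) = -12*√2 ≈ -16.971)
(43 + y)*(-3*2) - J = (43 - 12*√2)*(-3*2) - 1*15737 = (43 - 12*√2)*(-6) - 15737 = (-258 + 72*√2) - 15737 = -15995 + 72*√2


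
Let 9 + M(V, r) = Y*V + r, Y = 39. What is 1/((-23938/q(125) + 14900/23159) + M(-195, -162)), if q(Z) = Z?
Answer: -2894875/23063065642 ≈ -0.00012552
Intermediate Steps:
M(V, r) = -9 + r + 39*V (M(V, r) = -9 + (39*V + r) = -9 + (r + 39*V) = -9 + r + 39*V)
1/((-23938/q(125) + 14900/23159) + M(-195, -162)) = 1/((-23938/125 + 14900/23159) + (-9 - 162 + 39*(-195))) = 1/((-23938*1/125 + 14900*(1/23159)) + (-9 - 162 - 7605)) = 1/((-23938/125 + 14900/23159) - 7776) = 1/(-552517642/2894875 - 7776) = 1/(-23063065642/2894875) = -2894875/23063065642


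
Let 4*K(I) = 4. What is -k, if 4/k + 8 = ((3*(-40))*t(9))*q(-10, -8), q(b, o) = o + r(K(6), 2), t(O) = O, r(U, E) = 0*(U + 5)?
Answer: -1/2158 ≈ -0.00046339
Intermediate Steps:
K(I) = 1 (K(I) = (1/4)*4 = 1)
r(U, E) = 0 (r(U, E) = 0*(5 + U) = 0)
q(b, o) = o (q(b, o) = o + 0 = o)
k = 1/2158 (k = 4/(-8 + ((3*(-40))*9)*(-8)) = 4/(-8 - 120*9*(-8)) = 4/(-8 - 1080*(-8)) = 4/(-8 + 8640) = 4/8632 = 4*(1/8632) = 1/2158 ≈ 0.00046339)
-k = -1*1/2158 = -1/2158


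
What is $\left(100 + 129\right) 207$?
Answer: $47403$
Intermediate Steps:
$\left(100 + 129\right) 207 = 229 \cdot 207 = 47403$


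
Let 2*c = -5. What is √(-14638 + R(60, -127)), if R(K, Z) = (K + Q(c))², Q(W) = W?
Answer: I*√45327/2 ≈ 106.45*I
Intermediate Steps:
c = -5/2 (c = (½)*(-5) = -5/2 ≈ -2.5000)
R(K, Z) = (-5/2 + K)² (R(K, Z) = (K - 5/2)² = (-5/2 + K)²)
√(-14638 + R(60, -127)) = √(-14638 + (-5 + 2*60)²/4) = √(-14638 + (-5 + 120)²/4) = √(-14638 + (¼)*115²) = √(-14638 + (¼)*13225) = √(-14638 + 13225/4) = √(-45327/4) = I*√45327/2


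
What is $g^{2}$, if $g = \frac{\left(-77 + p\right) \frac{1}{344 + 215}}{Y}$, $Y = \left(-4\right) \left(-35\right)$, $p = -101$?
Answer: $\frac{7921}{1531156900} \approx 5.1732 \cdot 10^{-6}$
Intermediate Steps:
$Y = 140$
$g = - \frac{89}{39130}$ ($g = \frac{\left(-77 - 101\right) \frac{1}{344 + 215}}{140} = - \frac{178}{559} \cdot \frac{1}{140} = \left(-178\right) \frac{1}{559} \cdot \frac{1}{140} = \left(- \frac{178}{559}\right) \frac{1}{140} = - \frac{89}{39130} \approx -0.0022745$)
$g^{2} = \left(- \frac{89}{39130}\right)^{2} = \frac{7921}{1531156900}$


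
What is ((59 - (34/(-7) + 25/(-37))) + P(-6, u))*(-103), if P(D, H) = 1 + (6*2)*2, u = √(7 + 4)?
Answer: -2388467/259 ≈ -9221.9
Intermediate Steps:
u = √11 ≈ 3.3166
P(D, H) = 25 (P(D, H) = 1 + 12*2 = 1 + 24 = 25)
((59 - (34/(-7) + 25/(-37))) + P(-6, u))*(-103) = ((59 - (34/(-7) + 25/(-37))) + 25)*(-103) = ((59 - (34*(-⅐) + 25*(-1/37))) + 25)*(-103) = ((59 - (-34/7 - 25/37)) + 25)*(-103) = ((59 - 1*(-1433/259)) + 25)*(-103) = ((59 + 1433/259) + 25)*(-103) = (16714/259 + 25)*(-103) = (23189/259)*(-103) = -2388467/259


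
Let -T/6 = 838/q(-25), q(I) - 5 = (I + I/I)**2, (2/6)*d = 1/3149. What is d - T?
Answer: 15834915/1829569 ≈ 8.6550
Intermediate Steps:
d = 3/3149 ≈ 0.00095268
q(I) = 5 + (1 + I)**2 (q(I) = 5 + (I + I/I)**2 = 5 + (I + 1)**2 = 5 + (1 + I)**2)
T = -5028/581 (T = -5028/(5 + (1 - 25)**2) = -5028/(5 + (-24)**2) = -5028/(5 + 576) = -5028/581 ≈ -8.6541)
d - T = 3/3149 - 1*(-5028/581) = 3/3149 + 5028/581 = 15834915/1829569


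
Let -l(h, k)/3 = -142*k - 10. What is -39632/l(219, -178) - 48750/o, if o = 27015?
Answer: -87483134/68256099 ≈ -1.2817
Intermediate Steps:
l(h, k) = 30 + 426*k (l(h, k) = -3*(-142*k - 10) = -3*(-10 - 142*k) = 30 + 426*k)
-39632/l(219, -178) - 48750/o = -39632/(30 + 426*(-178)) - 48750/27015 = -39632/(30 - 75828) - 48750*1/27015 = -39632/(-75798) - 3250/1801 = -39632*(-1/75798) - 3250/1801 = 19816/37899 - 3250/1801 = -87483134/68256099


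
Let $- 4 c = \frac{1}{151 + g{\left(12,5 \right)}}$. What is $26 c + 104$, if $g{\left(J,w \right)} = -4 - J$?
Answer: $\frac{28067}{270} \approx 103.95$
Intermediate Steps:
$c = - \frac{1}{540}$ ($c = - \frac{1}{4 \left(151 - 16\right)} = - \frac{1}{4 \cdot 135} = \left(- \frac{1}{4}\right) \frac{1}{135} = - \frac{1}{540} \approx -0.0018519$)
$26 c + 104 = 26 \left(- \frac{1}{540}\right) + 104 = - \frac{13}{270} + 104 = \frac{28067}{270}$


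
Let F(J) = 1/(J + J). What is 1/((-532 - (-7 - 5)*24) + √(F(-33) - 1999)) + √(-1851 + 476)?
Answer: -16104/4061311 + 5*I*√55 - I*√8707710/4061311 ≈ -0.0039652 + 37.08*I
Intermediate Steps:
F(J) = 1/(2*J)
1/((-532 - (-7 - 5)*24) + √(F(-33) - 1999)) + √(-1851 + 476) = 1/((-532 - (-7 - 5)*24) + √((½)/(-33) - 1999)) + √(-1851 + 476) = 1/((-532 - (-12)*24) + √((½)*(-1/33) - 1999)) + √(-1375) = 1/((-532 - 1*(-288)) + √(-1/66 - 1999)) + 5*I*√55 = 1/((-532 + 288) + √(-131935/66)) + 5*I*√55 = 1/(-244 + I*√8707710/66) + 5*I*√55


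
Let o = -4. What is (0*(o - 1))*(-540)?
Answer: 0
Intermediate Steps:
(0*(o - 1))*(-540) = (0*(-4 - 1))*(-540) = (0*(-5))*(-540) = 0*(-540) = 0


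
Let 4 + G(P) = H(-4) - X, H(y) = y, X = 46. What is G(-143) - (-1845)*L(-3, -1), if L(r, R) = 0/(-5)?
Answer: -54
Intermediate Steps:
L(r, R) = 0 (L(r, R) = 0*(-⅕) = 0)
G(P) = -54 (G(P) = -4 + (-4 - 1*46) = -4 + (-4 - 46) = -4 - 50 = -54)
G(-143) - (-1845)*L(-3, -1) = -54 - (-1845)*0 = -54 - 1*0 = -54 + 0 = -54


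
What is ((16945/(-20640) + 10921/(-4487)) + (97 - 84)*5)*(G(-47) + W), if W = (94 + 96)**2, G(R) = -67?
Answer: 13736542406599/6174112 ≈ 2.2249e+6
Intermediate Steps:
W = 36100 (W = 190**2 = 36100)
((16945/(-20640) + 10921/(-4487)) + (97 - 84)*5)*(G(-47) + W) = ((16945/(-20640) + 10921/(-4487)) + (97 - 84)*5)*(-67 + 36100) = ((16945*(-1/20640) + 10921*(-1/4487)) + 13*5)*36033 = ((-3389/4128 - 10921/4487) + 65)*36033 = (-60288331/18522336 + 65)*36033 = (1143663509/18522336)*36033 = 13736542406599/6174112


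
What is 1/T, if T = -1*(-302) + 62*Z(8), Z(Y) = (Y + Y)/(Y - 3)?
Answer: 5/2502 ≈ 0.0019984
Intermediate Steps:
Z(Y) = 2*Y/(-3 + Y) (Z(Y) = (2*Y)/(-3 + Y) = 2*Y/(-3 + Y))
T = 2502/5 (T = -1*(-302) + 62*(2*8/(-3 + 8)) = 302 + 62*(2*8/5) = 302 + 62*(2*8*(⅕)) = 302 + 62*(16/5) = 302 + 992/5 = 2502/5 ≈ 500.40)
1/T = 1/(2502/5) = 5/2502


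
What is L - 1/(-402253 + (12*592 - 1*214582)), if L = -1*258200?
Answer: -157432544199/609731 ≈ -2.5820e+5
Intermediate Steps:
L = -258200
L - 1/(-402253 + (12*592 - 1*214582)) = -258200 - 1/(-402253 + (12*592 - 1*214582)) = -258200 - 1/(-402253 + (7104 - 214582)) = -258200 - 1/(-402253 - 207478) = -258200 - 1/(-609731) = -258200 - 1*(-1/609731) = -258200 + 1/609731 = -157432544199/609731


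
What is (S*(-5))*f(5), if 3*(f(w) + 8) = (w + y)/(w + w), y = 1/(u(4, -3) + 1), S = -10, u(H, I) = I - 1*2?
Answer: -4705/12 ≈ -392.08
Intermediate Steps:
u(H, I) = -2 + I (u(H, I) = I - 2 = -2 + I)
y = -1/4 (y = 1/((-2 - 3) + 1) = 1/(-5 + 1) = 1/(-4) = -1/4 ≈ -0.25000)
f(w) = -8 + (-1/4 + w)/(6*w) (f(w) = -8 + ((w - 1/4)/(w + w))/3 = -8 + ((-1/4 + w)/((2*w)))/3 = -8 + ((-1/4 + w)*(1/(2*w)))/3 = -8 + ((-1/4 + w)/(2*w))/3 = -8 + (-1/4 + w)/(6*w))
(S*(-5))*f(5) = (-10*(-5))*((1/24)*(-1 - 188*5)/5) = 50*((1/24)*(1/5)*(-1 - 940)) = 50*((1/24)*(1/5)*(-941)) = 50*(-941/120) = -4705/12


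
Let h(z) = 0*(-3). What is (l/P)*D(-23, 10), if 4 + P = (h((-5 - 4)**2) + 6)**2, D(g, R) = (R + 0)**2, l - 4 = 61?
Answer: 1625/8 ≈ 203.13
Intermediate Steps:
l = 65 (l = 4 + 61 = 65)
D(g, R) = R**2
h(z) = 0
P = 32 (P = -4 + (0 + 6)**2 = -4 + 6**2 = -4 + 36 = 32)
(l/P)*D(-23, 10) = (65/32)*10**2 = (65*(1/32))*100 = (65/32)*100 = 1625/8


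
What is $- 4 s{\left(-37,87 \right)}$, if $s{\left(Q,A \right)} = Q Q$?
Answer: $-5476$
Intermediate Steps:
$s{\left(Q,A \right)} = Q^{2}$
$- 4 s{\left(-37,87 \right)} = - 4 \left(-37\right)^{2} = \left(-4\right) 1369 = -5476$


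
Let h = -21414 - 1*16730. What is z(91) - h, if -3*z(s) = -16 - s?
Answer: 114539/3 ≈ 38180.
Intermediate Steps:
z(s) = 16/3 + s/3 (z(s) = -(-16 - s)/3 = 16/3 + s/3)
h = -38144 (h = -21414 - 16730 = -38144)
z(91) - h = (16/3 + (1/3)*91) - 1*(-38144) = (16/3 + 91/3) + 38144 = 107/3 + 38144 = 114539/3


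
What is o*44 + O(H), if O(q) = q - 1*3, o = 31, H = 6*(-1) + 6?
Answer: 1361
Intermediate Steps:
H = 0 (H = -6 + 6 = 0)
O(q) = -3 + q (O(q) = q - 3 = -3 + q)
o*44 + O(H) = 31*44 + (-3 + 0) = 1364 - 3 = 1361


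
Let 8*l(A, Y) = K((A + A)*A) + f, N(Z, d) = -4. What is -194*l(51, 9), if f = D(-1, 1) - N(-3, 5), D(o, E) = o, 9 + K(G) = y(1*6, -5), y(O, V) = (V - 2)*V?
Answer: -2813/4 ≈ -703.25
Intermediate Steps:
y(O, V) = V*(-2 + V) (y(O, V) = (-2 + V)*V = V*(-2 + V))
K(G) = 26 (K(G) = -9 - 5*(-2 - 5) = -9 - 5*(-7) = -9 + 35 = 26)
f = 3 (f = -1 - 1*(-4) = -1 + 4 = 3)
l(A, Y) = 29/8 (l(A, Y) = (26 + 3)/8 = (⅛)*29 = 29/8)
-194*l(51, 9) = -194*29/8 = -2813/4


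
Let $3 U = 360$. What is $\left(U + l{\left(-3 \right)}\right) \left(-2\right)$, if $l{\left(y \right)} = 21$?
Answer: $-282$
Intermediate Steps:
$U = 120$ ($U = \frac{1}{3} \cdot 360 = 120$)
$\left(U + l{\left(-3 \right)}\right) \left(-2\right) = \left(120 + 21\right) \left(-2\right) = 141 \left(-2\right) = -282$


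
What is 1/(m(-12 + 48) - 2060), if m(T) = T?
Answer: -1/2024 ≈ -0.00049407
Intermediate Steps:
1/(m(-12 + 48) - 2060) = 1/((-12 + 48) - 2060) = 1/(36 - 2060) = 1/(-2024) = -1/2024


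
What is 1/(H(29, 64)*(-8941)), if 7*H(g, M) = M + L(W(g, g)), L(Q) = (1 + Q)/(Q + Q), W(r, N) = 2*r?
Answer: -116/9557929 ≈ -1.2137e-5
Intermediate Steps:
L(Q) = (1 + Q)/(2*Q) (L(Q) = (1 + Q)/((2*Q)) = (1 + Q)*(1/(2*Q)) = (1 + Q)/(2*Q))
H(g, M) = M/7 + (1 + 2*g)/(28*g) (H(g, M) = (M + (1 + 2*g)/(2*((2*g))))/7 = (M + (1/(2*g))*(1 + 2*g)/2)/7 = (M + (1 + 2*g)/(4*g))/7 = M/7 + (1 + 2*g)/(28*g))
1/(H(29, 64)*(-8941)) = 1/((1/14 + (⅐)*64 + (1/28)/29)*(-8941)) = -1/8941/(1/14 + 64/7 + (1/28)*(1/29)) = -1/8941/(1/14 + 64/7 + 1/812) = -1/8941/(1069/116) = (116/1069)*(-1/8941) = -116/9557929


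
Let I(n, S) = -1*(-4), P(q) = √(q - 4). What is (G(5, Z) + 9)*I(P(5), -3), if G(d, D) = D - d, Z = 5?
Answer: 36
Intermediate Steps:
P(q) = √(-4 + q)
I(n, S) = 4
(G(5, Z) + 9)*I(P(5), -3) = ((5 - 1*5) + 9)*4 = ((5 - 5) + 9)*4 = (0 + 9)*4 = 9*4 = 36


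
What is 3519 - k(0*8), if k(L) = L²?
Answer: 3519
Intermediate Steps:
3519 - k(0*8) = 3519 - (0*8)² = 3519 - 1*0² = 3519 - 1*0 = 3519 + 0 = 3519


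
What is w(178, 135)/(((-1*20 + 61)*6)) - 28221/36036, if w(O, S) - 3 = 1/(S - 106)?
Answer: -11008747/14282268 ≈ -0.77080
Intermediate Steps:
w(O, S) = 3 + 1/(-106 + S) (w(O, S) = 3 + 1/(S - 106) = 3 + 1/(-106 + S))
w(178, 135)/(((-1*20 + 61)*6)) - 28221/36036 = ((-317 + 3*135)/(-106 + 135))/(((-1*20 + 61)*6)) - 28221/36036 = ((-317 + 405)/29)/(((-20 + 61)*6)) - 28221*1/36036 = ((1/29)*88)/((41*6)) - 9407/12012 = (88/29)/246 - 9407/12012 = (88/29)*(1/246) - 9407/12012 = 44/3567 - 9407/12012 = -11008747/14282268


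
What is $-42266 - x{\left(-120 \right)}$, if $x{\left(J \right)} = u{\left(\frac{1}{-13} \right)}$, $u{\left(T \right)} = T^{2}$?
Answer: $- \frac{7142955}{169} \approx -42266.0$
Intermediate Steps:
$x{\left(J \right)} = \frac{1}{169}$ ($x{\left(J \right)} = \left(\frac{1}{-13}\right)^{2} = \left(- \frac{1}{13}\right)^{2} = \frac{1}{169}$)
$-42266 - x{\left(-120 \right)} = -42266 - \frac{1}{169} = - \frac{7142955}{169}$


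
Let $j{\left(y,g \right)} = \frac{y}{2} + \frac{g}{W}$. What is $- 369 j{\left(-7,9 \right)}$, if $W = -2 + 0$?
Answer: $2952$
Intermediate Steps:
$W = -2$
$j{\left(y,g \right)} = \frac{y}{2} - \frac{g}{2}$ ($j{\left(y,g \right)} = \frac{y}{2} + \frac{g}{-2} = y \frac{1}{2} + g \left(- \frac{1}{2}\right) = \frac{y}{2} - \frac{g}{2}$)
$- 369 j{\left(-7,9 \right)} = - 369 \left(\frac{1}{2} \left(-7\right) - \frac{9}{2}\right) = - 369 \left(- \frac{7}{2} - \frac{9}{2}\right) = \left(-369\right) \left(-8\right) = 2952$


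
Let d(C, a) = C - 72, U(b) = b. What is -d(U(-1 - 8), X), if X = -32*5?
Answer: 81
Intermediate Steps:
X = -160
d(C, a) = -72 + C
-d(U(-1 - 8), X) = -(-72 + (-1 - 8)) = -(-72 - 9) = -1*(-81) = 81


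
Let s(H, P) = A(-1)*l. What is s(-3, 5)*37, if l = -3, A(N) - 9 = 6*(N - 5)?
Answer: 2997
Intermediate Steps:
A(N) = -21 + 6*N (A(N) = 9 + 6*(N - 5) = 9 + 6*(-5 + N) = 9 + (-30 + 6*N) = -21 + 6*N)
s(H, P) = 81 (s(H, P) = (-21 + 6*(-1))*(-3) = (-21 - 6)*(-3) = -27*(-3) = 81)
s(-3, 5)*37 = 81*37 = 2997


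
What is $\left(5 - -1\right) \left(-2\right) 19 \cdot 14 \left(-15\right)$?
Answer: $47880$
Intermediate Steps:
$\left(5 - -1\right) \left(-2\right) 19 \cdot 14 \left(-15\right) = \left(5 + 1\right) \left(-2\right) 19 \cdot 14 \left(-15\right) = 6 \left(-2\right) 19 \cdot 14 \left(-15\right) = \left(-12\right) 19 \cdot 14 \left(-15\right) = \left(-228\right) 14 \left(-15\right) = \left(-3192\right) \left(-15\right) = 47880$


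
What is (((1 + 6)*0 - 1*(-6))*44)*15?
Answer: 3960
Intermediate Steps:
(((1 + 6)*0 - 1*(-6))*44)*15 = ((7*0 + 6)*44)*15 = ((0 + 6)*44)*15 = (6*44)*15 = 264*15 = 3960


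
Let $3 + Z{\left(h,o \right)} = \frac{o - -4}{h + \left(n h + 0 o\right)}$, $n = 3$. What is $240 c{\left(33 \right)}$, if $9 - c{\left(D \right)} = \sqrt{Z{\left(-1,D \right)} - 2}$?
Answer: $2160 - 120 i \sqrt{57} \approx 2160.0 - 905.98 i$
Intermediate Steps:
$Z{\left(h,o \right)} = -3 + \frac{4 + o}{4 h}$ ($Z{\left(h,o \right)} = -3 + \frac{o - -4}{h + \left(3 h + 0 o\right)} = -3 + \frac{o + 4}{h + \left(3 h + 0\right)} = -3 + \frac{4 + o}{h + 3 h} = -3 + \frac{4 + o}{4 h}$)
$c{\left(D \right)} = 9 - \sqrt{-6 - \frac{D}{4}}$ ($c{\left(D \right)} = 9 - \sqrt{\frac{4 + D - -12}{4 \left(-1\right)} - 2} = 9 - \sqrt{\frac{1}{4} \left(-1\right) \left(4 + D + 12\right) - 2} = 9 - \sqrt{\frac{1}{4} \left(-1\right) \left(16 + D\right) - 2} = 9 - \sqrt{\left(-4 - \frac{D}{4}\right) - 2} = 9 - \sqrt{-6 - \frac{D}{4}}$)
$240 c{\left(33 \right)} = 240 \left(9 - \frac{\sqrt{-24 - 33}}{2}\right) = 240 \left(9 - \frac{\sqrt{-57}}{2}\right) = 240 \left(9 - \frac{i \sqrt{57}}{2}\right) = 2160 - 120 i \sqrt{57}$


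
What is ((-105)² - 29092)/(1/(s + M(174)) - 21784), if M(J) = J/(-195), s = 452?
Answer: 529760574/638750383 ≈ 0.82937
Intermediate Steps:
M(J) = -J/195 (M(J) = J*(-1/195) = -J/195)
((-105)² - 29092)/(1/(s + M(174)) - 21784) = ((-105)² - 29092)/(1/(452 - 1/195*174) - 21784) = (11025 - 29092)/(1/(452 - 58/65) - 21784) = -18067/(1/(29322/65) - 21784) = -18067/(65/29322 - 21784) = -18067/(-638750383/29322) = -18067*(-29322/638750383) = 529760574/638750383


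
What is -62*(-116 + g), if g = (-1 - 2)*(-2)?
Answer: 6820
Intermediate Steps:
g = 6 (g = -3*(-2) = 6)
-62*(-116 + g) = -62*(-116 + 6) = -62*(-110) = 6820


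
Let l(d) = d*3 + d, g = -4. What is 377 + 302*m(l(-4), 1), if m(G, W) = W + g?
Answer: -529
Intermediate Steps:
l(d) = 4*d (l(d) = 3*d + d = 4*d)
m(G, W) = -4 + W (m(G, W) = W - 4 = -4 + W)
377 + 302*m(l(-4), 1) = 377 + 302*(-4 + 1) = 377 + 302*(-3) = 377 - 906 = -529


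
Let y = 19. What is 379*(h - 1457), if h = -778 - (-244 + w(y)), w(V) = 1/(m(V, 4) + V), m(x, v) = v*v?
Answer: -26410994/35 ≈ -7.5460e+5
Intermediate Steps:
m(x, v) = v**2
w(V) = 1/(16 + V) (w(V) = 1/(4**2 + V) = 1/(16 + V))
h = -18691/35 (h = -778 - (-244 + 1/(16 + 19)) = -778 - (-244 + 1/35) = -778 - 1*(-8539/35) = -778 + 8539/35 = -18691/35 ≈ -534.03)
379*(h - 1457) = 379*(-18691/35 - 1457) = 379*(-69686/35) = -26410994/35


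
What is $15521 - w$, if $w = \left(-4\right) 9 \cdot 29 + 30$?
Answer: $16535$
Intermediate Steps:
$w = -1014$ ($w = \left(-36\right) 29 + 30 = -1044 + 30 = -1014$)
$15521 - w = 15521 - -1014 = 15521 + 1014 = 16535$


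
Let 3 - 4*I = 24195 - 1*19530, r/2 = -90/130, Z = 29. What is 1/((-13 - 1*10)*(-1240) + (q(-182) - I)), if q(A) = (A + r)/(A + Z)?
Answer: 3978/118093687 ≈ 3.3685e-5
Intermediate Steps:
r = -18/13 (r = 2*(-90/130) = 2*(-90*1/130) = 2*(-9/13) = -18/13 ≈ -1.3846)
q(A) = (-18/13 + A)/(29 + A) (q(A) = (A - 18/13)/(A + 29) = (-18/13 + A)/(29 + A))
I = -2331/2 (I = ¾ - (24195 - 1*19530)/4 = ¾ - (24195 - 19530)/4 = ¾ - ¼*4665 = ¾ - 4665/4 = -2331/2 ≈ -1165.5)
1/((-13 - 1*10)*(-1240) + (q(-182) - I)) = 1/((-13 - 1*10)*(-1240) + ((-18/13 - 182)/(29 - 182) - 1*(-2331/2))) = 1/((-13 - 10)*(-1240) + (-2384/13/(-153) + 2331/2)) = 1/(-23*(-1240) + (-1/153*(-2384/13) + 2331/2)) = 1/(28520 + (2384/1989 + 2331/2)) = 1/(28520 + 4641127/3978) = 1/(118093687/3978) = 3978/118093687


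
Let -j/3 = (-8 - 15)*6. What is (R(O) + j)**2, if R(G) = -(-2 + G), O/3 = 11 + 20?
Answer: 104329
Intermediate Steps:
j = 414 (j = -3*(-8 - 15)*6 = -(-69)*6 = -3*(-138) = 414)
O = 93 (O = 3*(11 + 20) = 3*31 = 93)
R(G) = 2 - G
(R(O) + j)**2 = ((2 - 1*93) + 414)**2 = ((2 - 93) + 414)**2 = (-91 + 414)**2 = 323**2 = 104329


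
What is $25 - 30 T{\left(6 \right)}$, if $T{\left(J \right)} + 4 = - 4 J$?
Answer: $865$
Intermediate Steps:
$T{\left(J \right)} = -4 - 4 J$
$25 - 30 T{\left(6 \right)} = 25 - 30 \left(-4 - 24\right) = 25 - -840 = 25 + 840 = 865$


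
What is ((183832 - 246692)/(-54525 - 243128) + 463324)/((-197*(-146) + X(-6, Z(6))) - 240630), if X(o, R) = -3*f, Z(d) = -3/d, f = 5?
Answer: -137909841432/63067610599 ≈ -2.1867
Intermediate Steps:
X(o, R) = -15 (X(o, R) = -3*5 = -15)
((183832 - 246692)/(-54525 - 243128) + 463324)/((-197*(-146) + X(-6, Z(6))) - 240630) = ((183832 - 246692)/(-54525 - 243128) + 463324)/((-197*(-146) - 15) - 240630) = (-62860/(-297653) + 463324)/((28762 - 15) - 240630) = (-62860*(-1/297653) + 463324)/(28747 - 240630) = (62860/297653 + 463324)/(-211883) = (137909841432/297653)*(-1/211883) = -137909841432/63067610599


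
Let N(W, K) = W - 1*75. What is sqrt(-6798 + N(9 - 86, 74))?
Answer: 5*I*sqrt(278) ≈ 83.367*I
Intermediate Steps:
N(W, K) = -75 + W (N(W, K) = W - 75 = -75 + W)
sqrt(-6798 + N(9 - 86, 74)) = sqrt(-6798 + (-75 + (9 - 86))) = sqrt(-6798 + (-75 - 77)) = sqrt(-6798 - 152) = sqrt(-6950) = 5*I*sqrt(278)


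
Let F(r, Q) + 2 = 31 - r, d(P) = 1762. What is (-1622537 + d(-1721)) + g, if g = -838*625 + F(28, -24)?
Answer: -2144524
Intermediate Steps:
F(r, Q) = 29 - r (F(r, Q) = -2 + (31 - r) = 29 - r)
g = -523749 (g = -838*625 + (29 - 1*28) = -523750 + (29 - 28) = -523750 + 1 = -523749)
(-1622537 + d(-1721)) + g = (-1622537 + 1762) - 523749 = -1620775 - 523749 = -2144524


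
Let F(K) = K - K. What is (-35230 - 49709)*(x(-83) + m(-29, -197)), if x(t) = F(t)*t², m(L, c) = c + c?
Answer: 33465966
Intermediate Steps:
F(K) = 0
m(L, c) = 2*c
x(t) = 0 (x(t) = 0*t² = 0)
(-35230 - 49709)*(x(-83) + m(-29, -197)) = (-35230 - 49709)*(0 + 2*(-197)) = -84939*(0 - 394) = -84939*(-394) = 33465966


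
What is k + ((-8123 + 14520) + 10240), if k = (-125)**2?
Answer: 32262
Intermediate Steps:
k = 15625
k + ((-8123 + 14520) + 10240) = 15625 + ((-8123 + 14520) + 10240) = 15625 + (6397 + 10240) = 15625 + 16637 = 32262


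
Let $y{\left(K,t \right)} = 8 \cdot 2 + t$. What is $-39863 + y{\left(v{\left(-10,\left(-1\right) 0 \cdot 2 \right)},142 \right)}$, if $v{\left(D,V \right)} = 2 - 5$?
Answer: $-39705$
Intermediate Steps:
$v{\left(D,V \right)} = -3$
$y{\left(K,t \right)} = 16 + t$
$-39863 + y{\left(v{\left(-10,\left(-1\right) 0 \cdot 2 \right)},142 \right)} = -39863 + \left(16 + 142\right) = -39863 + 158 = -39705$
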